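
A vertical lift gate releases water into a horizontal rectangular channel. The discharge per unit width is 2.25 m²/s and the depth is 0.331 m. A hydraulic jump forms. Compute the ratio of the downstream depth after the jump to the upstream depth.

V₁ = q/y₁ = 2.25/0.331 = 6.80 m/s. Fr₁ = V₁/√(g·y₁) = 6.80/√(9.81×0.331) = 3.77.
From the momentum equation for a rectangular channel, y₂/y₁ = ½[√(1 + 8Fr₁²) − 1] = ½[√114.8 − 1] = 4.86.

y₂/y₁ = 4.86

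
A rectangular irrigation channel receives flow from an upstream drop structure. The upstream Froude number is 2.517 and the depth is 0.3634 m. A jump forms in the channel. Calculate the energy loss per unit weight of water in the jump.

Fr₁ = 2.517 (given).
Sequent-depth ratio: y₂/y₁ = ½[√(1 + 8Fr₁²) − 1] = ½[√51.682 − 1] = 3.095.
y₂ = 3.095 × 0.3634 = 1.125 m.
Head loss: ΔE = (y₂ − y₁)³/(4y₁y₂) = (1.125 − 0.3634)³/(4×0.3634×1.125) = 0.4410/1.635 = 0.2698 m.

ΔE = 0.2698 m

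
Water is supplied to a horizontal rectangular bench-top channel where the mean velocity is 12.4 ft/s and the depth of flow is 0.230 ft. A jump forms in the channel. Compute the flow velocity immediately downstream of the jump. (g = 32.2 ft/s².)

V₂ = 2.08 ft/s

Fr₁ = V₁/√(g·y₁) = 12.4/√(32.2×0.230) = 4.56.
From the momentum equation for a rectangular channel, y₂/y₁ = ½[√(1 + 8Fr₁²) − 1] = ½[√167.1 − 1] = 5.96.
y₂ = 5.96 × 0.230 = 1.37 ft.
q = V₁·y₁ = 12.4 × 0.230 = 2.85 ft²/s.
V₂ = q/y₂ = 2.85/1.37 = 2.08 ft/s.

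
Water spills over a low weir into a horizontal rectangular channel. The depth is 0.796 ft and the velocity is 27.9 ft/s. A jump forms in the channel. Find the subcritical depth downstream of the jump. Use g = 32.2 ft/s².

y₂ = 5.82 ft

Fr₁ = V₁/√(g·y₁) = 27.9/√(32.2×0.796) = 5.51.
Sequent-depth ratio: y₂/y₁ = ½[√(1 + 8Fr₁²) − 1] = ½[√244.0 − 1] = 7.31.
y₂ = 7.31 × 0.796 = 5.82 ft.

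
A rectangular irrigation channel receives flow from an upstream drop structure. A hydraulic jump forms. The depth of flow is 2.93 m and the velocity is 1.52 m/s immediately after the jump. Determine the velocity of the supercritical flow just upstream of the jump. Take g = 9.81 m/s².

V₁ = 10.8 m/s

Fr₂ = V₂/√(g·y₂) = 1.52/√(9.81×2.93) = 0.284.
The Bélanger relation is symmetric: y₁/y₂ = ½[√(1 + 8Fr₂²) − 1] = ½[√1.643 − 1] = 0.141.
y₁ = 0.141 × 2.93 = 0.413 m.
V₁ = q/y₁ = 4.45/0.413 = 10.8 m/s.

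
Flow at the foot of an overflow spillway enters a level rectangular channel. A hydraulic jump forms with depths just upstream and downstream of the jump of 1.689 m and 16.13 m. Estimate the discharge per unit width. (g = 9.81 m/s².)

q = 48.80 m²/s

For a rectangular channel the momentum equation gives q² = ½·g·y₁·y₂·(y₁ + y₂) = ½×9.81×1.689×16.13×17.82 = 2381.
q = √2381 = 48.80 m²/s.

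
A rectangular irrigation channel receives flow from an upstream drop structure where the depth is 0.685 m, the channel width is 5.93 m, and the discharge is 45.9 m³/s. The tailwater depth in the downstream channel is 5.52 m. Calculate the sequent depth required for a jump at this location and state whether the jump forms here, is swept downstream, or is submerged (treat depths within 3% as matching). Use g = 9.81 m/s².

y₂ = 3.89 m; the jump is submerged

q = Q/b = 45.9/5.93 = 7.74 m²/s; V₁ = q/y₁ = 11.3 m/s. Fr₁ = V₁/√(g·y₁) = 4.36.
By Bélanger, y₂/y₁ = ½[√(1 + 8Fr₁²) − 1] = ½[√153.0 − 1] = 5.68.
y₂ = 5.68 × 0.685 = 3.89 m.
Tailwater y_tw = 5.52 m: y_tw > y₂, so the jump is submerged.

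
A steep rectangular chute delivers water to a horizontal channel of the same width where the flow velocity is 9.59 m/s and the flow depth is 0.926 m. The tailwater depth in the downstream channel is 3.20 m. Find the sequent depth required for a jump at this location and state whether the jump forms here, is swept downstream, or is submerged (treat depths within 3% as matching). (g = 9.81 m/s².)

Fr₁ = V₁/√(g·y₁) = 9.59/√(9.81×0.926) = 3.18.
Sequent-depth ratio: y₂/y₁ = ½[√(1 + 8Fr₁²) − 1] = ½[√81.99 − 1] = 4.03.
y₂ = 4.03 × 0.926 = 3.73 m.
Tailwater y_tw = 3.20 m: y_tw < y₂, so the jump is swept downstream.

y₂ = 3.73 m; the jump is swept downstream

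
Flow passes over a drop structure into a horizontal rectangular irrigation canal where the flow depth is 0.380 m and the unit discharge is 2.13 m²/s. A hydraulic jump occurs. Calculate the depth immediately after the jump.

V₁ = q/y₁ = 2.13/0.380 = 5.61 m/s. Fr₁ = V₁/√(g·y₁) = 5.61/√(9.81×0.380) = 2.90.
Sequent-depth ratio: y₂/y₁ = ½[√(1 + 8Fr₁²) − 1] = ½[√68.43 − 1] = 3.64.
y₂ = 3.64 × 0.380 = 1.38 m.

y₂ = 1.38 m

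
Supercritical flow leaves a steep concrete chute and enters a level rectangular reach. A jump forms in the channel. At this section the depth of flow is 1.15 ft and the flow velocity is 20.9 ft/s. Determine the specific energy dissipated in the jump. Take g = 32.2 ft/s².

ΔE = 2.54 ft

Fr₁ = V₁/√(g·y₁) = 20.9/√(32.2×1.15) = 3.43.
Bélanger equation: y₂/y₁ = ½[√(1 + 8Fr₁²) − 1] = ½[√95.37 − 1] = 4.38.
y₂ = 4.38 × 1.15 = 5.04 ft.
Head loss: ΔE = (y₂ − y₁)³/(4y₁y₂) = (5.04 − 1.15)³/(4×1.15×5.04) = 58.9/23.2 = 2.54 ft.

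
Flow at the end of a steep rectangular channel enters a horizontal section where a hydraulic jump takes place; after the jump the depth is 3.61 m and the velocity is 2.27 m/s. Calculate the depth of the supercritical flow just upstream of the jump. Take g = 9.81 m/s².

y₁ = 0.850 m

Fr₂ = V₂/√(g·y₂) = 2.27/√(9.81×3.61) = 0.381.
From the momentum equation (using Fr₂), y₁/y₂ = ½[√(1 + 8Fr₂²) − 1] = ½[√2.164 − 1] = 0.236.
y₁ = 0.236 × 3.61 = 0.850 m.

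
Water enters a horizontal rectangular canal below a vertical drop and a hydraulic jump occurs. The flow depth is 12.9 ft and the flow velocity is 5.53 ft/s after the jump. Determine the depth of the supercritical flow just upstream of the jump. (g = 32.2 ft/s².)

y₁ = 1.68 ft

Fr₂ = V₂/√(g·y₂) = 5.53/√(32.2×12.9) = 0.271.
Applying the sequent-depth relation in reverse, y₁/y₂ = ½[√(1 + 8Fr₂²) − 1] = ½[√1.589 − 1] = 0.130.
y₁ = 0.130 × 12.9 = 1.68 ft.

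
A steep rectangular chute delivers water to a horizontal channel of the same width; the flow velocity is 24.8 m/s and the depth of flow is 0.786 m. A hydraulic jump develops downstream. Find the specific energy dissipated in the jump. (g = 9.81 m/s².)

ΔE = 22.4 m

Fr₁ = V₁/√(g·y₁) = 24.8/√(9.81×0.786) = 8.93.
Conjugate-depth relation: y₂/y₁ = ½[√(1 + 8Fr₁²) − 1] = ½[√639.1 − 1] = 12.1.
y₂ = 12.1 × 0.786 = 9.54 m.
q = V₁·y₁ = 24.8 × 0.786 = 19.5 m²/s. V₂ = q/y₂ = 19.5/9.54 = 2.04 m/s. E₁ = y₁ + V₁²/2g = 32.1 m; E₂ = y₂ + V₂²/2g = 9.76 m. ΔE = E₁ − E₂ = 22.4 m.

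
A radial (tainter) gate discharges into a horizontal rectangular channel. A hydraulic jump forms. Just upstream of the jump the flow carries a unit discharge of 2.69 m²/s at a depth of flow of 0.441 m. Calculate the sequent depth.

y₂ = 1.62 m

V₁ = q/y₁ = 2.69/0.441 = 6.10 m/s. Fr₁ = V₁/√(g·y₁) = 6.10/√(9.81×0.441) = 2.93.
By Bélanger, y₂/y₁ = ½[√(1 + 8Fr₁²) − 1] = ½[√69.80 − 1] = 3.68.
y₂ = 3.68 × 0.441 = 1.62 m.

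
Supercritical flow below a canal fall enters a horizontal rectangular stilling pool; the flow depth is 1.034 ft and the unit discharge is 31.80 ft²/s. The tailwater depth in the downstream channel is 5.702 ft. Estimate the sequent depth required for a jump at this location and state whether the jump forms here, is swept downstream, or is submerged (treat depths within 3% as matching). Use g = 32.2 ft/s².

y₂ = 7.294 ft; the jump is swept downstream

V₁ = q/y₁ = 31.80/1.034 = 30.75 ft/s. Fr₁ = V₁/√(g·y₁) = 30.75/√(32.2×1.034) = 5.330.
By Bélanger, y₂/y₁ = ½[√(1 + 8Fr₁²) − 1] = ½[√228.26 − 1] = 7.054.
y₂ = 7.054 × 1.034 = 7.294 ft.
Tailwater y_tw = 5.702 ft: y_tw < y₂, so the jump is swept downstream.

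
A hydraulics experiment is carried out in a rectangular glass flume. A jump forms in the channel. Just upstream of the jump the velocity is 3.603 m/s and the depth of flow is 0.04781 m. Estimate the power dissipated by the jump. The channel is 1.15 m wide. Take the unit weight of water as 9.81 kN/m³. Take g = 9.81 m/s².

P = 0.7058 kW

Fr₁ = V₁/√(g·y₁) = 3.603/√(9.81×0.04781) = 5.261.
Bélanger equation: y₂/y₁ = ½[√(1 + 8Fr₁²) − 1] = ½[√222.43 − 1] = 6.957.
y₂ = 6.957 × 0.04781 = 0.3326 m.
Head loss: ΔE = (y₂ − y₁)³/(4y₁y₂) = (0.3326 − 0.04781)³/(4×0.04781×0.3326) = 0.02310/0.06361 = 0.3632 m.
q = V₁·y₁ = 3.603 × 0.04781 = 0.1723 m²/s. Q = q·b = 0.1723 × 1.15 = 0.1981 m³/s. P = γ·Q·ΔE = 9.81 × 0.1981 × 0.3632 = 0.7058 kW.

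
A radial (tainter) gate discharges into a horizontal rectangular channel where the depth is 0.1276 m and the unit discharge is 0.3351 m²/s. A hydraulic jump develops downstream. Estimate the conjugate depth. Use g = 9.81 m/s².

V₁ = q/y₁ = 0.3351/0.1276 = 2.626 m/s. Fr₁ = V₁/√(g·y₁) = 2.626/√(9.81×0.1276) = 2.347.
Sequent-depth ratio: y₂/y₁ = ½[√(1 + 8Fr₁²) − 1] = ½[√45.078 − 1] = 2.857.
y₂ = 2.857 × 0.1276 = 0.3646 m.

y₂ = 0.3646 m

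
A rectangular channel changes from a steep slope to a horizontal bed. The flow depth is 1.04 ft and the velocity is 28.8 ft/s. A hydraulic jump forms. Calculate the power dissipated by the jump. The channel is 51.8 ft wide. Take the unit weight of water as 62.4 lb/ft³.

P = 1197 hp

Fr₁ = V₁/√(g·y₁) = 28.8/√(32.2×1.04) = 4.98.
From the momentum equation for a rectangular channel, y₂/y₁ = ½[√(1 + 8Fr₁²) − 1] = ½[√199.1 − 1] = 6.56.
y₂ = 6.56 × 1.04 = 6.82 ft.
q = V₁·y₁ = 28.8 × 1.04 = 30.0 ft²/s. V₂ = q/y₂ = 30.0/6.82 = 4.39 ft/s. E₁ = y₁ + V₁²/2g = 13.9 ft; E₂ = y₂ + V₂²/2g = 7.12 ft. ΔE = E₁ − E₂ = 6.80 ft.
Q = q·b = 30.0 × 51.8 = 1552 cfs. P = γ·Q·ΔE/550 = 62.4 × 1552 × 6.80 / 550 = 1197 hp.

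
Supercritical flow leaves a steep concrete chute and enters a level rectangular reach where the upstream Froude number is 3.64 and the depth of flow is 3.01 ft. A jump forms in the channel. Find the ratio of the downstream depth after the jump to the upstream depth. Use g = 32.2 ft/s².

y₂/y₁ = 4.67

Fr₁ = 3.64 (given).
Sequent-depth ratio: y₂/y₁ = ½[√(1 + 8Fr₁²) − 1] = ½[√107.0 − 1] = 4.67.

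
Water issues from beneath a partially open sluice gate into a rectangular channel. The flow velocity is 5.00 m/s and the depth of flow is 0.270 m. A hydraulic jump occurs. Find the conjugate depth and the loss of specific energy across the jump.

Fr₁ = V₁/√(g·y₁) = 5.00/√(9.81×0.270) = 3.07.
By Bélanger, y₂/y₁ = ½[√(1 + 8Fr₁²) − 1] = ½[√76.51 − 1] = 3.87.
y₂ = 3.87 × 0.270 = 1.05 m.
Head loss: ΔE = (y₂ − y₁)³/(4y₁y₂) = (1.05 − 0.270)³/(4×0.270×1.05) = 0.467/1.13 = 0.413 m.

y₂ = 1.05 m; ΔE = 0.413 m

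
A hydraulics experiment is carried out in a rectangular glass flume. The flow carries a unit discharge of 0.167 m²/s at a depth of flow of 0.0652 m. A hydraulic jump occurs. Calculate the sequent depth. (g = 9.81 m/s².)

V₁ = q/y₁ = 0.167/0.0652 = 2.56 m/s. Fr₁ = V₁/√(g·y₁) = 2.56/√(9.81×0.0652) = 3.20.
Conjugate-depth relation: y₂/y₁ = ½[√(1 + 8Fr₁²) − 1] = ½[√83.06 − 1] = 4.06.
y₂ = 4.06 × 0.0652 = 0.265 m.

y₂ = 0.265 m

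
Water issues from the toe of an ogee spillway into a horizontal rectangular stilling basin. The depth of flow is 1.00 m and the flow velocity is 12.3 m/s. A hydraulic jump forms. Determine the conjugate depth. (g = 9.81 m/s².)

y₂ = 5.08 m

Fr₁ = V₁/√(g·y₁) = 12.3/√(9.81×1.00) = 3.93.
Bélanger equation: y₂/y₁ = ½[√(1 + 8Fr₁²) − 1] = ½[√124.4 − 1] = 5.08.
y₂ = 5.08 × 1.00 = 5.08 m.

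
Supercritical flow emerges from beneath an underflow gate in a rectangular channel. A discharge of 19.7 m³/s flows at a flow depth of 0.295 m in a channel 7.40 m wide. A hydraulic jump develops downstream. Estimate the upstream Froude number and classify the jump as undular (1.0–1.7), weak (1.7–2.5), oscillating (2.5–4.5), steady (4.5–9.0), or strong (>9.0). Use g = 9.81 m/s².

Fr₁ = 5.30; steady jump

q = Q/b = 19.7/7.40 = 2.66 m²/s; V₁ = q/y₁ = 9.02 m/s. Fr₁ = V₁/√(g·y₁) = 5.30.
Fr₁ = 5.30 lies in the steady range.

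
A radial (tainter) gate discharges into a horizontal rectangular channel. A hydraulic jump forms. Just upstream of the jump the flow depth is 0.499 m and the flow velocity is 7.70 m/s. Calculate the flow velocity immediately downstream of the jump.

V₂ = 1.73 m/s

Fr₁ = V₁/√(g·y₁) = 7.70/√(9.81×0.499) = 3.48.
By Bélanger, y₂/y₁ = ½[√(1 + 8Fr₁²) − 1] = ½[√97.90 − 1] = 4.45.
y₂ = 4.45 × 0.499 = 2.22 m.
q = V₁·y₁ = 7.70 × 0.499 = 3.84 m²/s.
V₂ = q/y₂ = 3.84/2.22 = 1.73 m/s.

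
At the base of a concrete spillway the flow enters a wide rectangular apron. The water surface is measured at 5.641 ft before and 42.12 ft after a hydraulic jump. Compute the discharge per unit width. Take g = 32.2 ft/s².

q = 427.4 ft²/s

For a rectangular channel the momentum equation gives q² = ½·g·y₁·y₂·(y₁ + y₂) = ½×32.2×5.641×42.12×47.76 = 182702.
q = √182702 = 427.4 ft²/s.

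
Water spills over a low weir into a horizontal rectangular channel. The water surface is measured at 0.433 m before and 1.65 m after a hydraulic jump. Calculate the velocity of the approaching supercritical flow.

For a rectangular channel the momentum equation gives q² = ½·g·y₁·y₂·(y₁ + y₂) = ½×9.81×0.433×1.65×2.08 = 7.30.
q = √7.30 = 2.70 m²/s.
V₁ = q/y₁ = 2.70/0.433 = 6.24 m/s.

V₁ = 6.24 m/s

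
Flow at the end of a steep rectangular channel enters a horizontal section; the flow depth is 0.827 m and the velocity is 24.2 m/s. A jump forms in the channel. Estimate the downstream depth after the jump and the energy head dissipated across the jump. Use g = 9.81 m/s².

y₂ = 9.53 m; ΔE = 20.9 m

Fr₁ = V₁/√(g·y₁) = 24.2/√(9.81×0.827) = 8.50.
From the momentum equation for a rectangular channel, y₂/y₁ = ½[√(1 + 8Fr₁²) − 1] = ½[√578.5 − 1] = 11.5.
y₂ = 11.5 × 0.827 = 9.53 m.
Head loss: ΔE = (y₂ − y₁)³/(4y₁y₂) = (9.53 − 0.827)³/(4×0.827×9.53) = 660/31.5 = 20.9 m.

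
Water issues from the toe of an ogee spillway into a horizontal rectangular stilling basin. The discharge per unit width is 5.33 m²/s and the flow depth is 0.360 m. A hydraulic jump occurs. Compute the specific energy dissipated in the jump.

V₁ = q/y₁ = 5.33/0.360 = 14.8 m/s. Fr₁ = V₁/√(g·y₁) = 14.8/√(9.81×0.360) = 7.88.
Conjugate-depth relation: y₂/y₁ = ½[√(1 + 8Fr₁²) − 1] = ½[√497.6 − 1] = 10.7.
y₂ = 10.7 × 0.360 = 3.84 m.
Head loss: ΔE = (y₂ − y₁)³/(4y₁y₂) = (3.84 − 0.360)³/(4×0.360×3.84) = 42.0/5.52 = 7.60 m.

ΔE = 7.60 m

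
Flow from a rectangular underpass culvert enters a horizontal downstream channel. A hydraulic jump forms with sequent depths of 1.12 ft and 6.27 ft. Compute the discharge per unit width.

q = 28.9 ft²/s

For a rectangular channel the momentum equation gives q² = ½·g·y₁·y₂·(y₁ + y₂) = ½×32.2×1.12×6.27×7.39 = 836.
q = √836 = 28.9 ft²/s.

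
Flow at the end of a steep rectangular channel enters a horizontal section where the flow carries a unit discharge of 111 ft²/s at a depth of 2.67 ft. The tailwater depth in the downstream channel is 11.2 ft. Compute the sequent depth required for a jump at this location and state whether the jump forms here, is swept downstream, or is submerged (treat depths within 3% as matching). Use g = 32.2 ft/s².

V₁ = q/y₁ = 111/2.67 = 41.6 ft/s. Fr₁ = V₁/√(g·y₁) = 41.6/√(32.2×2.67) = 4.48.
Conjugate-depth relation: y₂/y₁ = ½[√(1 + 8Fr₁²) − 1] = ½[√161.8 − 1] = 5.86.
y₂ = 5.86 × 2.67 = 15.6 ft.
Tailwater y_tw = 11.2 ft: y_tw < y₂, so the jump is swept downstream.

y₂ = 15.6 ft; the jump is swept downstream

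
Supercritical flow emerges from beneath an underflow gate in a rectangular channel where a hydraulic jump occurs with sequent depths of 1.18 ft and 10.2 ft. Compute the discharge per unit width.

q = 47.0 ft²/s

For a rectangular channel the momentum equation gives q² = ½·g·y₁·y₂·(y₁ + y₂) = ½×32.2×1.18×10.2×11.4 = 2205.
q = √2205 = 47.0 ft²/s.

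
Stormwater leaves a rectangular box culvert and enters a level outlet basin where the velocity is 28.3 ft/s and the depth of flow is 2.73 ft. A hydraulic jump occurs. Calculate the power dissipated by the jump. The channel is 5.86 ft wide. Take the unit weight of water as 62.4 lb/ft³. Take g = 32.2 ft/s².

Fr₁ = V₁/√(g·y₁) = 28.3/√(32.2×2.73) = 3.02.
By Bélanger, y₂/y₁ = ½[√(1 + 8Fr₁²) − 1] = ½[√73.89 − 1] = 3.80.
y₂ = 3.80 × 2.73 = 10.4 ft.
Head loss: ΔE = (y₂ − y₁)³/(4y₁y₂) = (10.4 − 2.73)³/(4×2.73×10.4) = 446/113 = 3.94 ft.
q = V₁·y₁ = 28.3 × 2.73 = 77.3 ft²/s. Q = q·b = 77.3 × 5.86 = 453 cfs. P = γ·Q·ΔE/550 = 62.4 × 453 × 3.94 / 550 = 202 hp.

P = 202 hp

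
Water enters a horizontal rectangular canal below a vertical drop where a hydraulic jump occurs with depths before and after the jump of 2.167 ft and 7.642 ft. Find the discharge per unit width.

q = 51.14 ft²/s

For a rectangular channel the momentum equation gives q² = ½·g·y₁·y₂·(y₁ + y₂) = ½×32.2×2.167×7.642×9.809 = 2615.
q = √2615 = 51.14 ft²/s.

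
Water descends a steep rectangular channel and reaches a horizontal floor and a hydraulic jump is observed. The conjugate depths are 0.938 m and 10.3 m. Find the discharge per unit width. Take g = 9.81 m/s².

q = 23.1 m²/s

For a rectangular channel the momentum equation gives q² = ½·g·y₁·y₂·(y₁ + y₂) = ½×9.81×0.938×10.3×11.2 = 533.
q = √533 = 23.1 m²/s.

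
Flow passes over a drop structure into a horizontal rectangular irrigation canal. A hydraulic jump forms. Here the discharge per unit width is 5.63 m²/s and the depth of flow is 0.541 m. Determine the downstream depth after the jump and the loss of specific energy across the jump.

y₂ = 3.20 m; ΔE = 2.71 m

V₁ = q/y₁ = 5.63/0.541 = 10.4 m/s. Fr₁ = V₁/√(g·y₁) = 10.4/√(9.81×0.541) = 4.52.
From the momentum equation for a rectangular channel, y₂/y₁ = ½[√(1 + 8Fr₁²) − 1] = ½[√164.2 − 1] = 5.91.
y₂ = 5.91 × 0.541 = 3.20 m.
Head loss: ΔE = (y₂ − y₁)³/(4y₁y₂) = (3.20 − 0.541)³/(4×0.541×3.20) = 18.7/6.92 = 2.71 m.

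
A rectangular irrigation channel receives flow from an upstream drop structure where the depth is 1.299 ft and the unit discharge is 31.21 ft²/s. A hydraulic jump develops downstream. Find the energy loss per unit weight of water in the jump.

ΔE = 3.664 ft

V₁ = q/y₁ = 31.21/1.299 = 24.03 ft/s. Fr₁ = V₁/√(g·y₁) = 24.03/√(32.2×1.299) = 3.715.
From the momentum equation for a rectangular channel, y₂/y₁ = ½[√(1 + 8Fr₁²) − 1] = ½[√111.41 − 1] = 4.777.
y₂ = 4.777 × 1.299 = 6.206 ft.
Head loss: ΔE = (y₂ − y₁)³/(4y₁y₂) = (6.206 − 1.299)³/(4×1.299×6.206) = 118.1/32.25 = 3.664 ft.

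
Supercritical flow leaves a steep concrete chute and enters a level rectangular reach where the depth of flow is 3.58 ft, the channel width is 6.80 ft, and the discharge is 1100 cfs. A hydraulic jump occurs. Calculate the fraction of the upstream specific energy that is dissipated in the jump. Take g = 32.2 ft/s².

q = Q/b = 1100/6.80 = 162 ft²/s; V₁ = q/y₁ = 45.2 ft/s. Fr₁ = V₁/√(g·y₁) = 4.21.
From the momentum equation for a rectangular channel, y₂/y₁ = ½[√(1 + 8Fr₁²) − 1] = ½[√142.7 − 1] = 5.47.
y₂ = 5.47 × 3.58 = 19.6 ft.
E₁ = y₁ + V₁²/2g = 35.3 ft. ΔE = (y₂ − y₁)³/(4y₁y₂) = 14.6 ft. ΔE/E₁ = 14.6/35.3 = 0.415.

ΔE/E₁ = 0.415 (41.5%)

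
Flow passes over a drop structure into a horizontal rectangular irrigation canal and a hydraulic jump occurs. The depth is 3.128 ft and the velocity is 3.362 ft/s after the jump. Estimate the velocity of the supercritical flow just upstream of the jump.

Fr₂ = V₂/√(g·y₂) = 3.362/√(32.2×3.128) = 0.3350.
Applying the sequent-depth relation in reverse, y₁/y₂ = ½[√(1 + 8Fr₂²) − 1] = ½[√1.8978 − 1] = 0.1888.
y₁ = 0.1888 × 3.128 = 0.5906 ft.
V₁ = q/y₁ = 10.52/0.5906 = 17.81 ft/s.

V₁ = 17.81 ft/s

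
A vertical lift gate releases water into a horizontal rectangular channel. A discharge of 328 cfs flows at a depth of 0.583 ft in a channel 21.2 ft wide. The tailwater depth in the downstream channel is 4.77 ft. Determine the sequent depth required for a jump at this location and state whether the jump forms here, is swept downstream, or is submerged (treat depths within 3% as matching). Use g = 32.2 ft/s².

q = Q/b = 328/21.2 = 15.5 ft²/s; V₁ = q/y₁ = 26.5 ft/s. Fr₁ = V₁/√(g·y₁) = 6.13.
Bélanger equation: y₂/y₁ = ½[√(1 + 8Fr₁²) − 1] = ½[√301.1 − 1] = 8.18.
y₂ = 8.18 × 0.583 = 4.77 ft.
Tailwater y_tw = 4.77 ft: y_tw ≈ y₂, so the jump forms here.

y₂ = 4.77 ft; the jump forms here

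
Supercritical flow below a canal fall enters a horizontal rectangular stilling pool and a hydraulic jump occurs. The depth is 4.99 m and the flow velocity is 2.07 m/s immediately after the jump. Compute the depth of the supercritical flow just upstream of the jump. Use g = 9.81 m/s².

y₁ = 0.758 m

Fr₂ = V₂/√(g·y₂) = 2.07/√(9.81×4.99) = 0.296.
The Bélanger relation is symmetric: y₁/y₂ = ½[√(1 + 8Fr₂²) − 1] = ½[√1.700 − 1] = 0.152.
y₁ = 0.152 × 4.99 = 0.758 m.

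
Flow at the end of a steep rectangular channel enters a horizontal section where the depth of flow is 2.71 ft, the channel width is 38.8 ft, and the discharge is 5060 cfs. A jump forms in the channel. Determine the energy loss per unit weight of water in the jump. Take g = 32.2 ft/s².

q = Q/b = 5060/38.8 = 130 ft²/s; V₁ = q/y₁ = 48.1 ft/s. Fr₁ = V₁/√(g·y₁) = 5.15.
From the momentum equation for a rectangular channel, y₂/y₁ = ½[√(1 + 8Fr₁²) − 1] = ½[√213.3 − 1] = 6.80.
y₂ = 6.80 × 2.71 = 18.4 ft.
V₂ = q/y₂ = 130/18.4 = 7.07 ft/s. E₁ = y₁ + V₁²/2g = 38.7 ft; E₂ = y₂ + V₂²/2g = 19.2 ft. ΔE = E₁ − E₂ = 19.5 ft.

ΔE = 19.5 ft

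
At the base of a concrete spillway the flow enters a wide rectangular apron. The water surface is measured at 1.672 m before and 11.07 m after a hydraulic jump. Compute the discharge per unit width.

q = 34.01 m²/s

For a rectangular channel the momentum equation gives q² = ½·g·y₁·y₂·(y₁ + y₂) = ½×9.81×1.672×11.07×12.74 = 1157.
q = √1157 = 34.01 m²/s.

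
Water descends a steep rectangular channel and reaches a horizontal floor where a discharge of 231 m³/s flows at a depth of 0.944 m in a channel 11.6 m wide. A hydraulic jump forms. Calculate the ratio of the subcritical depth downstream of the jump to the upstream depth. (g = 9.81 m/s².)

q = Q/b = 231/11.6 = 19.9 m²/s; V₁ = q/y₁ = 21.1 m/s. Fr₁ = V₁/√(g·y₁) = 6.93.
Sequent-depth ratio: y₂/y₁ = ½[√(1 + 8Fr₁²) − 1] = ½[√385.4 − 1] = 9.32.

y₂/y₁ = 9.32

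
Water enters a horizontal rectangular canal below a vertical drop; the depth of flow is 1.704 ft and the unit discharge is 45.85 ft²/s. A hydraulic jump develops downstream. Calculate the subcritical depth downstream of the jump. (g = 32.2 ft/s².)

y₂ = 7.943 ft

V₁ = q/y₁ = 45.85/1.704 = 26.91 ft/s. Fr₁ = V₁/√(g·y₁) = 26.91/√(32.2×1.704) = 3.633.
Sequent-depth ratio: y₂/y₁ = ½[√(1 + 8Fr₁²) − 1] = ½[√106.56 − 1] = 4.661.
y₂ = 4.661 × 1.704 = 7.943 ft.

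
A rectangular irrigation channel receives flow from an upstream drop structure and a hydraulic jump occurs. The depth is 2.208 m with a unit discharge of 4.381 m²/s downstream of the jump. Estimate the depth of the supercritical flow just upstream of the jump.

V₂ = q/y₂ = 4.381/2.208 = 1.984 m/s; Fr₂ = V₂/√(g·y₂) = 0.4263.
Since the conjugate-depth ratio holds either way, y₁/y₂ = ½[√(1 + 8Fr₂²) − 1] = ½[√2.4540 − 1] = 0.2833.
y₁ = 0.2833 × 2.208 = 0.6255 m.

y₁ = 0.6255 m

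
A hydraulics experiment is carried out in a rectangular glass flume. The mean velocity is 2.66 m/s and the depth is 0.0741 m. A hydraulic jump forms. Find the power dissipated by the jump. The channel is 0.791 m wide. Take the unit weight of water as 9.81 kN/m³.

P = 0.183 kW

Fr₁ = V₁/√(g·y₁) = 2.66/√(9.81×0.0741) = 3.12.
Conjugate-depth relation: y₂/y₁ = ½[√(1 + 8Fr₁²) − 1] = ½[√78.87 − 1] = 3.94.
y₂ = 3.94 × 0.0741 = 0.292 m.
q = V₁·y₁ = 2.66 × 0.0741 = 0.197 m²/s. V₂ = q/y₂ = 0.197/0.292 = 0.675 m/s. E₁ = y₁ + V₁²/2g = 0.435 m; E₂ = y₂ + V₂²/2g = 0.315 m. ΔE = E₁ − E₂ = 0.120 m.
Q = q·b = 0.197 × 0.791 = 0.156 m³/s. P = γ·Q·ΔE = 9.81 × 0.156 × 0.120 = 0.183 kW.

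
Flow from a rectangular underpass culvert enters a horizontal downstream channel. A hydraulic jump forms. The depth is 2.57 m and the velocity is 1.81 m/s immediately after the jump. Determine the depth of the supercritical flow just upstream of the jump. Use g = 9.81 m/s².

Fr₂ = V₂/√(g·y₂) = 1.81/√(9.81×2.57) = 0.360.
Applying the sequent-depth relation in reverse, y₁/y₂ = ½[√(1 + 8Fr₂²) − 1] = ½[√2.040 − 1] = 0.214.
y₁ = 0.214 × 2.57 = 0.550 m.

y₁ = 0.550 m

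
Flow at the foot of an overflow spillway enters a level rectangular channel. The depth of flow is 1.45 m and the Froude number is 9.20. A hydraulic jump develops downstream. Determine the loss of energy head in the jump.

Fr₁ = 9.20 (given).
Sequent-depth ratio: y₂/y₁ = ½[√(1 + 8Fr₁²) − 1] = ½[√678.1 − 1] = 12.5.
y₂ = 12.5 × 1.45 = 18.2 m.
Head loss: ΔE = (y₂ − y₁)³/(4y₁y₂) = (18.2 − 1.45)³/(4×1.45×18.2) = 4661/105 = 44.3 m.

ΔE = 44.3 m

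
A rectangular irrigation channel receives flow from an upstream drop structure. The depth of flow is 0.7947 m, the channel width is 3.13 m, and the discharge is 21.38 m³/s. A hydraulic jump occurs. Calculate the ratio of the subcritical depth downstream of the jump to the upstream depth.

y₂/y₁ = 3.882

q = Q/b = 21.38/3.13 = 6.831 m²/s; V₁ = q/y₁ = 8.595 m/s. Fr₁ = V₁/√(g·y₁) = 3.078.
From the momentum equation for a rectangular channel, y₂/y₁ = ½[√(1 + 8Fr₁²) − 1] = ½[√76.812 − 1] = 3.882.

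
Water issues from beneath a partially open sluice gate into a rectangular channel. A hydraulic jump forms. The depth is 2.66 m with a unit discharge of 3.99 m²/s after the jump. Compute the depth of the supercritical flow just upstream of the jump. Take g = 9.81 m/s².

V₂ = q/y₂ = 3.99/2.66 = 1.50 m/s; Fr₂ = V₂/√(g·y₂) = 0.294.
From the momentum equation (using Fr₂), y₁/y₂ = ½[√(1 + 8Fr₂²) − 1] = ½[√1.690 − 1] = 0.150.
y₁ = 0.150 × 2.66 = 0.399 m.

y₁ = 0.399 m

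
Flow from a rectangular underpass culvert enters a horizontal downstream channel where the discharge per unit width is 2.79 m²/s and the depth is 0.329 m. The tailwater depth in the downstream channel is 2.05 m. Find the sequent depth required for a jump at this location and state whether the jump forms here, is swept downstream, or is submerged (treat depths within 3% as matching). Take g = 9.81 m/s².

V₁ = q/y₁ = 2.79/0.329 = 8.48 m/s. Fr₁ = V₁/√(g·y₁) = 8.48/√(9.81×0.329) = 4.72.
Bélanger equation: y₂/y₁ = ½[√(1 + 8Fr₁²) − 1] = ½[√179.3 − 1] = 6.19.
y₂ = 6.19 × 0.329 = 2.04 m.
Tailwater y_tw = 2.05 m: y_tw ≈ y₂, so the jump forms here.

y₂ = 2.04 m; the jump forms here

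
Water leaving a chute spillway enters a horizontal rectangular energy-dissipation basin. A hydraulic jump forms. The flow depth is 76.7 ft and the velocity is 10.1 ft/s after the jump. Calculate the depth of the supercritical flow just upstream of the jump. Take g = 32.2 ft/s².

Fr₂ = V₂/√(g·y₂) = 10.1/√(32.2×76.7) = 0.203.
Applying the sequent-depth relation in reverse, y₁/y₂ = ½[√(1 + 8Fr₂²) − 1] = ½[√1.330 − 1] = 0.0767.
y₁ = 0.0767 × 76.7 = 5.88 ft.

y₁ = 5.88 ft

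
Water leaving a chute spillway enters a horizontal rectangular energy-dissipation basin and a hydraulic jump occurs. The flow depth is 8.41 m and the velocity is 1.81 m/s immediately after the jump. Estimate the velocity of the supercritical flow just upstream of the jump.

V₁ = 24.5 m/s

Fr₂ = V₂/√(g·y₂) = 1.81/√(9.81×8.41) = 0.199.
From the momentum equation (using Fr₂), y₁/y₂ = ½[√(1 + 8Fr₂²) − 1] = ½[√1.318 − 1] = 0.0739.
y₁ = 0.0739 × 8.41 = 0.622 m.
V₁ = q/y₁ = 15.2/0.622 = 24.5 m/s.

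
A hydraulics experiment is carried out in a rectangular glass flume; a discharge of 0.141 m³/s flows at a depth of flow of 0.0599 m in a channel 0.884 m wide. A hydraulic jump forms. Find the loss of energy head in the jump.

q = Q/b = 0.141/0.884 = 0.160 m²/s; V₁ = q/y₁ = 2.66 m/s. Fr₁ = V₁/√(g·y₁) = 3.47.
Bélanger equation: y₂/y₁ = ½[√(1 + 8Fr₁²) − 1] = ½[√97.53 − 1] = 4.44.
y₂ = 4.44 × 0.0599 = 0.266 m.
V₂ = q/y₂ = 0.160/0.266 = 0.600 m/s. E₁ = y₁ + V₁²/2g = 0.421 m; E₂ = y₂ + V₂²/2g = 0.284 m. ΔE = E₁ − E₂ = 0.137 m.

ΔE = 0.137 m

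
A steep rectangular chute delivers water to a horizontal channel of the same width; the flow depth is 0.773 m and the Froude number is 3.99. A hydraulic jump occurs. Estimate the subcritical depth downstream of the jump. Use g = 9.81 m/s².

y₂ = 3.99 m

Fr₁ = 3.99 (given).
By Bélanger, y₂/y₁ = ½[√(1 + 8Fr₁²) − 1] = ½[√128.4 − 1] = 5.16.
y₂ = 5.16 × 0.773 = 3.99 m.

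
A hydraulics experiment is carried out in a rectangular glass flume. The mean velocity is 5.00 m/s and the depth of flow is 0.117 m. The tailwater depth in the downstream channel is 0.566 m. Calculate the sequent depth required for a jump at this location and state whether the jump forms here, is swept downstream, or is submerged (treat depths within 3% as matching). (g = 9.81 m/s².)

Fr₁ = V₁/√(g·y₁) = 5.00/√(9.81×0.117) = 4.67.
By Bélanger, y₂/y₁ = ½[√(1 + 8Fr₁²) − 1] = ½[√175.3 − 1] = 6.12.
y₂ = 6.12 × 0.117 = 0.716 m.
Tailwater y_tw = 0.566 m: y_tw < y₂, so the jump is swept downstream.

y₂ = 0.716 m; the jump is swept downstream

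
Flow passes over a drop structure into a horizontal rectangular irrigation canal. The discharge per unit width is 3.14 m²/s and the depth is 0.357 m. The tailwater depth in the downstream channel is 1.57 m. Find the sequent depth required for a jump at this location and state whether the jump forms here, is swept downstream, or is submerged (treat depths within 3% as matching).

y₂ = 2.20 m; the jump is swept downstream

V₁ = q/y₁ = 3.14/0.357 = 8.80 m/s. Fr₁ = V₁/√(g·y₁) = 8.80/√(9.81×0.357) = 4.70.
Sequent-depth ratio: y₂/y₁ = ½[√(1 + 8Fr₁²) − 1] = ½[√177.7 − 1] = 6.17.
y₂ = 6.17 × 0.357 = 2.20 m.
Tailwater y_tw = 1.57 m: y_tw < y₂, so the jump is swept downstream.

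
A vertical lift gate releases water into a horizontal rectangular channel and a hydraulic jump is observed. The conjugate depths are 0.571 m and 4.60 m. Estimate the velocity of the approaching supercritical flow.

V₁ = 14.3 m/s

For a rectangular channel the momentum equation gives q² = ½·g·y₁·y₂·(y₁ + y₂) = ½×9.81×0.571×4.60×5.17 = 66.6.
q = √66.6 = 8.16 m²/s.
V₁ = q/y₁ = 8.16/0.571 = 14.3 m/s.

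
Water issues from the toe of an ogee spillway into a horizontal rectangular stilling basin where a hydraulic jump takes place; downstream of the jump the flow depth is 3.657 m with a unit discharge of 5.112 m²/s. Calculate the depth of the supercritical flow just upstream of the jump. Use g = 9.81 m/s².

V₂ = q/y₂ = 5.112/3.657 = 1.398 m/s; Fr₂ = V₂/√(g·y₂) = 0.2334.
The Bélanger relation is symmetric: y₁/y₂ = ½[√(1 + 8Fr₂²) − 1] = ½[√1.4357 − 1] = 0.09911.
y₁ = 0.09911 × 3.657 = 0.3625 m.

y₁ = 0.3625 m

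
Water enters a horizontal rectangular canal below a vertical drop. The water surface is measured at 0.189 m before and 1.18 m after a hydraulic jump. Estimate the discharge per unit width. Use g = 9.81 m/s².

q = 1.22 m²/s

For a rectangular channel the momentum equation gives q² = ½·g·y₁·y₂·(y₁ + y₂) = ½×9.81×0.189×1.18×1.37 = 1.50.
q = √1.50 = 1.22 m²/s.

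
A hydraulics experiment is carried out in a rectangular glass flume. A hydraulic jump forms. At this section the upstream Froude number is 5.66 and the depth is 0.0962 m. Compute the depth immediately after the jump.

y₂ = 0.723 m

Fr₁ = 5.66 (given).
Sequent-depth ratio: y₂/y₁ = ½[√(1 + 8Fr₁²) − 1] = ½[√257.3 − 1] = 7.52.
y₂ = 7.52 × 0.0962 = 0.723 m.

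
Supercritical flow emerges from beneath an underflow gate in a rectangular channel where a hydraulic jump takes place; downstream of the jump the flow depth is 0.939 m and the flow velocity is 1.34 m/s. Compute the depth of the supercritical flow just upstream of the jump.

Fr₂ = V₂/√(g·y₂) = 1.34/√(9.81×0.939) = 0.442.
From the momentum equation (using Fr₂), y₁/y₂ = ½[√(1 + 8Fr₂²) − 1] = ½[√2.559 − 1] = 0.300.
y₁ = 0.300 × 0.939 = 0.282 m.

y₁ = 0.282 m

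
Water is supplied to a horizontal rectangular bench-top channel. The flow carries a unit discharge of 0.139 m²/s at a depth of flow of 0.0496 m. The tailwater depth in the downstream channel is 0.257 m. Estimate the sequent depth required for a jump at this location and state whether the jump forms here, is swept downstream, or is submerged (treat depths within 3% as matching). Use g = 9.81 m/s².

V₁ = q/y₁ = 0.139/0.0496 = 2.80 m/s. Fr₁ = V₁/√(g·y₁) = 2.80/√(9.81×0.0496) = 4.02.
Conjugate-depth relation: y₂/y₁ = ½[√(1 + 8Fr₁²) − 1] = ½[√130.1 − 1] = 5.20.
y₂ = 5.20 × 0.0496 = 0.258 m.
Tailwater y_tw = 0.257 m: y_tw ≈ y₂, so the jump forms here.

y₂ = 0.258 m; the jump forms here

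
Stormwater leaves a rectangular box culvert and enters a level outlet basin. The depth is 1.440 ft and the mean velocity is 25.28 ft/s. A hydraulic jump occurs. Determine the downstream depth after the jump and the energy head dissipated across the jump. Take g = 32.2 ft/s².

Fr₁ = V₁/√(g·y₁) = 25.28/√(32.2×1.440) = 3.713.
By Bélanger, y₂/y₁ = ½[√(1 + 8Fr₁²) − 1] = ½[√111.26 − 1] = 4.774.
y₂ = 4.774 × 1.440 = 6.875 ft.
Head loss: ΔE = (y₂ − y₁)³/(4y₁y₂) = (6.875 − 1.440)³/(4×1.440×6.875) = 160.5/39.60 = 4.054 ft.

y₂ = 6.875 ft; ΔE = 4.054 ft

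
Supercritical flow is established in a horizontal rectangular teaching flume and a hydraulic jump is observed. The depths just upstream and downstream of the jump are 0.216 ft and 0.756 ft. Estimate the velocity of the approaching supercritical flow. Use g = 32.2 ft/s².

V₁ = 7.40 ft/s

For a rectangular channel the momentum equation gives q² = ½·g·y₁·y₂·(y₁ + y₂) = ½×32.2×0.216×0.756×0.972 = 2.56.
q = √2.56 = 1.60 ft²/s.
V₁ = q/y₁ = 1.60/0.216 = 7.40 ft/s.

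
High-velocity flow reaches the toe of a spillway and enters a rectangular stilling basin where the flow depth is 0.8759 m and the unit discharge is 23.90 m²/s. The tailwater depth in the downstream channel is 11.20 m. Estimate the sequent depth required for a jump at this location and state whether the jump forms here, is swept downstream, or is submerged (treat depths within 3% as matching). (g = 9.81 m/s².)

V₁ = q/y₁ = 23.90/0.8759 = 27.29 m/s. Fr₁ = V₁/√(g·y₁) = 27.29/√(9.81×0.8759) = 9.309.
Bélanger equation: y₂/y₁ = ½[√(1 + 8Fr₁²) − 1] = ½[√694.19 − 1] = 12.67.
y₂ = 12.67 × 0.8759 = 11.10 m.
Tailwater y_tw = 11.20 m: y_tw ≈ y₂, so the jump forms here.

y₂ = 11.10 m; the jump forms here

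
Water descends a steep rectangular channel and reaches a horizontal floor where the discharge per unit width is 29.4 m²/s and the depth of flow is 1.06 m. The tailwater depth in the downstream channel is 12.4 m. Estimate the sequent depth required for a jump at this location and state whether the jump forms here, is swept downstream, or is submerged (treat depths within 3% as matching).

y₂ = 12.4 m; the jump forms here

V₁ = q/y₁ = 29.4/1.06 = 27.7 m/s. Fr₁ = V₁/√(g·y₁) = 27.7/√(9.81×1.06) = 8.60.
Conjugate-depth relation: y₂/y₁ = ½[√(1 + 8Fr₁²) − 1] = ½[√592.8 − 1] = 11.7.
y₂ = 11.7 × 1.06 = 12.4 m.
Tailwater y_tw = 12.4 m: y_tw ≈ y₂, so the jump forms here.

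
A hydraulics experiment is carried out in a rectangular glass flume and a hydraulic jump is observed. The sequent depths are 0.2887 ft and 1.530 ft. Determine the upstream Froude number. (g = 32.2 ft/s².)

For a rectangular channel the momentum equation gives q² = ½·g·y₁·y₂·(y₁ + y₂) = ½×32.2×0.2887×1.530×1.819 = 12.93.
q = √12.93 = 3.596 ft²/s.
V₁ = q/y₁ = 12.46 ft/s; Fr₁ = V₁/√(g·y₁) = 4.086.

Fr₁ = 4.086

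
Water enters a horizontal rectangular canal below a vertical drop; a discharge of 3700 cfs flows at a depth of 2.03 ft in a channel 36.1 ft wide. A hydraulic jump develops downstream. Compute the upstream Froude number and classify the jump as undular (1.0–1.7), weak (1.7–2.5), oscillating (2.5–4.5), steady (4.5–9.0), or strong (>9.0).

Fr₁ = 6.24; steady jump

q = Q/b = 3700/36.1 = 102 ft²/s; V₁ = q/y₁ = 50.5 ft/s. Fr₁ = V₁/√(g·y₁) = 6.24.
Fr₁ = 6.24 lies in the steady range.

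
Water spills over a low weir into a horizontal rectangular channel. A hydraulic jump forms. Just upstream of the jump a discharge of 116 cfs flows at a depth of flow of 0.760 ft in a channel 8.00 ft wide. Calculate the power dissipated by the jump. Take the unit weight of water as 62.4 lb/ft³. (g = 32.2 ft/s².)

P = 31.6 hp

q = Q/b = 116/8.00 = 14.5 ft²/s; V₁ = q/y₁ = 19.1 ft/s. Fr₁ = V₁/√(g·y₁) = 3.86.
Sequent-depth ratio: y₂/y₁ = ½[√(1 + 8Fr₁²) − 1] = ½[√120.0 − 1] = 4.98.
y₂ = 4.98 × 0.760 = 3.78 ft.
V₂ = q/y₂ = 14.5/3.78 = 3.83 ft/s. E₁ = y₁ + V₁²/2g = 6.41 ft; E₂ = y₂ + V₂²/2g = 4.01 ft. ΔE = E₁ − E₂ = 2.40 ft.
P = γ·Q·ΔE/550 = 62.4 × 116 × 2.40 / 550 = 31.6 hp.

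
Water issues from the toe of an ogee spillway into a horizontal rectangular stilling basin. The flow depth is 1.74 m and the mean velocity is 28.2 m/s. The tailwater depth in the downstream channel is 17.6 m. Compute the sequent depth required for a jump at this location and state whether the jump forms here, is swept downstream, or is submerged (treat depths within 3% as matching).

y₂ = 15.9 m; the jump is submerged

Fr₁ = V₁/√(g·y₁) = 28.2/√(9.81×1.74) = 6.83.
Conjugate-depth relation: y₂/y₁ = ½[√(1 + 8Fr₁²) − 1] = ½[√373.7 − 1] = 9.17.
y₂ = 9.17 × 1.74 = 15.9 m.
Tailwater y_tw = 17.6 m: y_tw > y₂, so the jump is submerged.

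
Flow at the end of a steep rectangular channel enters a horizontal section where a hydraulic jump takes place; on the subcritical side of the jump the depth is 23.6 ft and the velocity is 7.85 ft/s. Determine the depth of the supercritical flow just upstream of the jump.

y₁ = 3.35 ft

Fr₂ = V₂/√(g·y₂) = 7.85/√(32.2×23.6) = 0.285.
The Bélanger relation is symmetric: y₁/y₂ = ½[√(1 + 8Fr₂²) − 1] = ½[√1.649 − 1] = 0.142.
y₁ = 0.142 × 23.6 = 3.35 ft.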